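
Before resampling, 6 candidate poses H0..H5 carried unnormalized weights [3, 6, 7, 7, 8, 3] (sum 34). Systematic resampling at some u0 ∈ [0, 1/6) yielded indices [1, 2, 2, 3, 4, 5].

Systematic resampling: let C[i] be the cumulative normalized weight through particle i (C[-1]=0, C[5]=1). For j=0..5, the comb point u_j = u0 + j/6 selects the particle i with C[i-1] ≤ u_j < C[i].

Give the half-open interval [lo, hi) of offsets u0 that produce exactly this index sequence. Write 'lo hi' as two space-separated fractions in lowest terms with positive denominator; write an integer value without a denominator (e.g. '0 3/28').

C = [3/34, 9/34, 8/17, 23/34, 31/34, 1]
j=0 picked index 1: u0 ∈ [3/34, 9/34)
j=1 picked index 2: u0 ∈ [5/51, 31/102)
j=2 picked index 2: u0 ∈ [-7/102, 7/51)
j=3 picked index 3: u0 ∈ [-1/34, 3/17)
j=4 picked index 4: u0 ∈ [1/102, 25/102)
j=5 picked index 5: u0 ∈ [4/51, 1/6)
intersection: [5/51, 7/51)

5/51 7/51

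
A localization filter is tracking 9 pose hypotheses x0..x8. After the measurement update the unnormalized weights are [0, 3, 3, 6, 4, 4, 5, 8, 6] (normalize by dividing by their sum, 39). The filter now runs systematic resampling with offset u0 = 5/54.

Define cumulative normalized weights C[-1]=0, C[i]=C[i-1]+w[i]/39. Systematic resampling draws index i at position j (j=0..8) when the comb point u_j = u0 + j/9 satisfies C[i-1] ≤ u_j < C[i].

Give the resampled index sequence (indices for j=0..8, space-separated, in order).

C = [0, 1/13, 2/13, 4/13, 16/39, 20/39, 25/39, 11/13, 1]
j=0: u_0=5/54 ∈ [1/13, 2/13) → index 2
j=1: u_1=11/54 ∈ [2/13, 4/13) → index 3
j=2: u_2=17/54 ∈ [4/13, 16/39) → index 4
j=3: u_3=23/54 ∈ [16/39, 20/39) → index 5
j=4: u_4=29/54 ∈ [20/39, 25/39) → index 6
j=5: u_5=35/54 ∈ [25/39, 11/13) → index 7
j=6: u_6=41/54 ∈ [25/39, 11/13) → index 7
j=7: u_7=47/54 ∈ [11/13, 1) → index 8
j=8: u_8=53/54 ∈ [11/13, 1) → index 8

2 3 4 5 6 7 7 8 8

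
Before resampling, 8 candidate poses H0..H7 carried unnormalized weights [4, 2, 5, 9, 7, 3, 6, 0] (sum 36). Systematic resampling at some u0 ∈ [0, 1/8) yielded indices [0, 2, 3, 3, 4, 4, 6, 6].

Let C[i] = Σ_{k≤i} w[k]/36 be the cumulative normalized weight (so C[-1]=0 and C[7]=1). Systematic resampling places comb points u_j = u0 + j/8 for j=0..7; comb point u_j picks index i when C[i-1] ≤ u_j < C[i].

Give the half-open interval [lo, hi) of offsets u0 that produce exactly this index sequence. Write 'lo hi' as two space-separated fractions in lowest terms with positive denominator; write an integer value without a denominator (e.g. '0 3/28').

C = [1/9, 1/6, 11/36, 5/9, 3/4, 5/6, 1, 1]
j=0 picked index 0: u0 ∈ [0, 1/9)
j=1 picked index 2: u0 ∈ [1/24, 13/72)
j=2 picked index 3: u0 ∈ [1/18, 11/36)
j=3 picked index 3: u0 ∈ [-5/72, 13/72)
j=4 picked index 4: u0 ∈ [1/18, 1/4)
j=5 picked index 4: u0 ∈ [-5/72, 1/8)
j=6 picked index 6: u0 ∈ [1/12, 1/4)
j=7 picked index 6: u0 ∈ [-1/24, 1/8)
intersection: [1/12, 1/9)

1/12 1/9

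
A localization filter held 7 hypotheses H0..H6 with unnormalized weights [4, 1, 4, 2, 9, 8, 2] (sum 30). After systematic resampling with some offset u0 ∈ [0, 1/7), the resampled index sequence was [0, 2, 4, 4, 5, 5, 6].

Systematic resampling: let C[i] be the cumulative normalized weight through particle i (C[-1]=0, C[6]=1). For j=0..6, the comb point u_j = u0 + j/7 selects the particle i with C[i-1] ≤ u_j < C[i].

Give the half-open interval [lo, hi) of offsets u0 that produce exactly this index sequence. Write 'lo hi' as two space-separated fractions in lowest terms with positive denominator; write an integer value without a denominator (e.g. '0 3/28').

2/21 2/15

C = [2/15, 1/6, 3/10, 11/30, 2/3, 14/15, 1]
j=0 picked index 0: u0 ∈ [0, 2/15)
j=1 picked index 2: u0 ∈ [1/42, 11/70)
j=2 picked index 4: u0 ∈ [17/210, 8/21)
j=3 picked index 4: u0 ∈ [-13/210, 5/21)
j=4 picked index 5: u0 ∈ [2/21, 38/105)
j=5 picked index 5: u0 ∈ [-1/21, 23/105)
j=6 picked index 6: u0 ∈ [8/105, 1/7)
intersection: [2/21, 2/15)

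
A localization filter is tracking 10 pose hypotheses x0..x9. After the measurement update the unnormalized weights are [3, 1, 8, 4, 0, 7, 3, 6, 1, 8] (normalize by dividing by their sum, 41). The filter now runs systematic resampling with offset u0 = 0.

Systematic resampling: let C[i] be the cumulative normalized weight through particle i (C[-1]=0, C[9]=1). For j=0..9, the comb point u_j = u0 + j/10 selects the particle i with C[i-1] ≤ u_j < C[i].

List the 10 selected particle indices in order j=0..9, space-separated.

0 2 2 3 5 5 6 7 8 9

C = [3/41, 4/41, 12/41, 16/41, 16/41, 23/41, 26/41, 32/41, 33/41, 1]
j=0: u_0=0 ∈ [0, 3/41) → index 0
j=1: u_1=1/10 ∈ [4/41, 12/41) → index 2
j=2: u_2=1/5 ∈ [4/41, 12/41) → index 2
j=3: u_3=3/10 ∈ [12/41, 16/41) → index 3
j=4: u_4=2/5 ∈ [16/41, 23/41) → index 5
j=5: u_5=1/2 ∈ [16/41, 23/41) → index 5
j=6: u_6=3/5 ∈ [23/41, 26/41) → index 6
j=7: u_7=7/10 ∈ [26/41, 32/41) → index 7
j=8: u_8=4/5 ∈ [32/41, 33/41) → index 8
j=9: u_9=9/10 ∈ [33/41, 1) → index 9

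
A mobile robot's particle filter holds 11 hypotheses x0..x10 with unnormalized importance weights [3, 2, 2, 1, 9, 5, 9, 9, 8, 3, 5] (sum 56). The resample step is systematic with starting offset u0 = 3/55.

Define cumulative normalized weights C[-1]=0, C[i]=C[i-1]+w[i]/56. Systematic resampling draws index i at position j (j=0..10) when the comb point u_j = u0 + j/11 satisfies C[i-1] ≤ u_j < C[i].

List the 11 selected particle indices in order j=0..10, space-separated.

C = [3/56, 5/56, 1/8, 1/7, 17/56, 11/28, 31/56, 5/7, 6/7, 51/56, 1]
j=0: u_0=3/55 ∈ [3/56, 5/56) → index 1
j=1: u_1=8/55 ∈ [1/7, 17/56) → index 4
j=2: u_2=13/55 ∈ [1/7, 17/56) → index 4
j=3: u_3=18/55 ∈ [17/56, 11/28) → index 5
j=4: u_4=23/55 ∈ [11/28, 31/56) → index 6
j=5: u_5=28/55 ∈ [11/28, 31/56) → index 6
j=6: u_6=3/5 ∈ [31/56, 5/7) → index 7
j=7: u_7=38/55 ∈ [31/56, 5/7) → index 7
j=8: u_8=43/55 ∈ [5/7, 6/7) → index 8
j=9: u_9=48/55 ∈ [6/7, 51/56) → index 9
j=10: u_10=53/55 ∈ [51/56, 1) → index 10

1 4 4 5 6 6 7 7 8 9 10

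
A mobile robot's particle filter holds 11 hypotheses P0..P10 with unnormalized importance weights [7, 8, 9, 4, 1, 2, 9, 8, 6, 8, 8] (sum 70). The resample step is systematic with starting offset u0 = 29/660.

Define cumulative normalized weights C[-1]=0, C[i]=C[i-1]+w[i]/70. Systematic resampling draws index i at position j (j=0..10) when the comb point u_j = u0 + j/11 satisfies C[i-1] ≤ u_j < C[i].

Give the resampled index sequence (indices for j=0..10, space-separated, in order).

C = [1/10, 3/14, 12/35, 2/5, 29/70, 31/70, 4/7, 24/35, 27/35, 31/35, 1]
j=0: u_0=29/660 ∈ [0, 1/10) → index 0
j=1: u_1=89/660 ∈ [1/10, 3/14) → index 1
j=2: u_2=149/660 ∈ [3/14, 12/35) → index 2
j=3: u_3=19/60 ∈ [3/14, 12/35) → index 2
j=4: u_4=269/660 ∈ [2/5, 29/70) → index 4
j=5: u_5=329/660 ∈ [31/70, 4/7) → index 6
j=6: u_6=389/660 ∈ [4/7, 24/35) → index 7
j=7: u_7=449/660 ∈ [4/7, 24/35) → index 7
j=8: u_8=509/660 ∈ [24/35, 27/35) → index 8
j=9: u_9=569/660 ∈ [27/35, 31/35) → index 9
j=10: u_10=629/660 ∈ [31/35, 1) → index 10

0 1 2 2 4 6 7 7 8 9 10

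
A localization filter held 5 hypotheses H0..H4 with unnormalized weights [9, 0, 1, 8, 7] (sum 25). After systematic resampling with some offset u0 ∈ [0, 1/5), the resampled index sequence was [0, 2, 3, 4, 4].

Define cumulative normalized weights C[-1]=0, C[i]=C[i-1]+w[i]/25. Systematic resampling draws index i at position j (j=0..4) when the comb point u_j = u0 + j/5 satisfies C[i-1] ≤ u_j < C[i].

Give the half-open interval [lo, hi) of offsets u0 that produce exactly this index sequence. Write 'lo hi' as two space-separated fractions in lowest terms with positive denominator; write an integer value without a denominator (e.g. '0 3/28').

C = [9/25, 9/25, 2/5, 18/25, 1]
j=0 picked index 0: u0 ∈ [0, 9/25)
j=1 picked index 2: u0 ∈ [4/25, 1/5)
j=2 picked index 3: u0 ∈ [0, 8/25)
j=3 picked index 4: u0 ∈ [3/25, 2/5)
j=4 picked index 4: u0 ∈ [-2/25, 1/5)
intersection: [4/25, 1/5)

4/25 1/5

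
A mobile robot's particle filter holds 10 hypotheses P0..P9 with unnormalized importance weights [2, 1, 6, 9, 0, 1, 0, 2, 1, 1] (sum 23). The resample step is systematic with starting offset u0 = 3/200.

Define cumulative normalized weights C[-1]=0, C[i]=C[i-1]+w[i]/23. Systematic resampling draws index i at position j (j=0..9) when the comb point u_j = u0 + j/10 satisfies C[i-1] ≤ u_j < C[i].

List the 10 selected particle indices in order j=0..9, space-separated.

C = [2/23, 3/23, 9/23, 18/23, 18/23, 19/23, 19/23, 21/23, 22/23, 1]
j=0: u_0=3/200 ∈ [0, 2/23) → index 0
j=1: u_1=23/200 ∈ [2/23, 3/23) → index 1
j=2: u_2=43/200 ∈ [3/23, 9/23) → index 2
j=3: u_3=63/200 ∈ [3/23, 9/23) → index 2
j=4: u_4=83/200 ∈ [9/23, 18/23) → index 3
j=5: u_5=103/200 ∈ [9/23, 18/23) → index 3
j=6: u_6=123/200 ∈ [9/23, 18/23) → index 3
j=7: u_7=143/200 ∈ [9/23, 18/23) → index 3
j=8: u_8=163/200 ∈ [18/23, 19/23) → index 5
j=9: u_9=183/200 ∈ [21/23, 22/23) → index 8

0 1 2 2 3 3 3 3 5 8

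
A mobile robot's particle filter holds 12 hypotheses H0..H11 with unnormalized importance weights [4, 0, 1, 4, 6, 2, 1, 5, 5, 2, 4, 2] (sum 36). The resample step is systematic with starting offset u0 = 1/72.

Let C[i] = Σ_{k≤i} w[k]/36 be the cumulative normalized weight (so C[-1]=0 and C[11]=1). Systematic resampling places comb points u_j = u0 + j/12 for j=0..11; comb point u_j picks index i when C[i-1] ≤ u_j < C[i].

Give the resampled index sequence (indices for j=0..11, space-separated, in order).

C = [1/9, 1/9, 5/36, 1/4, 5/12, 17/36, 1/2, 23/36, 7/9, 5/6, 17/18, 1]
j=0: u_0=1/72 ∈ [0, 1/9) → index 0
j=1: u_1=7/72 ∈ [0, 1/9) → index 0
j=2: u_2=13/72 ∈ [5/36, 1/4) → index 3
j=3: u_3=19/72 ∈ [1/4, 5/12) → index 4
j=4: u_4=25/72 ∈ [1/4, 5/12) → index 4
j=5: u_5=31/72 ∈ [5/12, 17/36) → index 5
j=6: u_6=37/72 ∈ [1/2, 23/36) → index 7
j=7: u_7=43/72 ∈ [1/2, 23/36) → index 7
j=8: u_8=49/72 ∈ [23/36, 7/9) → index 8
j=9: u_9=55/72 ∈ [23/36, 7/9) → index 8
j=10: u_10=61/72 ∈ [5/6, 17/18) → index 10
j=11: u_11=67/72 ∈ [5/6, 17/18) → index 10

0 0 3 4 4 5 7 7 8 8 10 10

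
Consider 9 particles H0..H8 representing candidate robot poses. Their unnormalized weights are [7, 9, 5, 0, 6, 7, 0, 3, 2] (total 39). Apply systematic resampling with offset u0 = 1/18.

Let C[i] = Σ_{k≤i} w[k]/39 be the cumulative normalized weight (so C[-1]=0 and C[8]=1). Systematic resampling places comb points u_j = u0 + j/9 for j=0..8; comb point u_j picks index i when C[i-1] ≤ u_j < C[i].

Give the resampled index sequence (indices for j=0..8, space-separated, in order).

0 0 1 1 2 4 5 5 7

C = [7/39, 16/39, 7/13, 7/13, 9/13, 34/39, 34/39, 37/39, 1]
j=0: u_0=1/18 ∈ [0, 7/39) → index 0
j=1: u_1=1/6 ∈ [0, 7/39) → index 0
j=2: u_2=5/18 ∈ [7/39, 16/39) → index 1
j=3: u_3=7/18 ∈ [7/39, 16/39) → index 1
j=4: u_4=1/2 ∈ [16/39, 7/13) → index 2
j=5: u_5=11/18 ∈ [7/13, 9/13) → index 4
j=6: u_6=13/18 ∈ [9/13, 34/39) → index 5
j=7: u_7=5/6 ∈ [9/13, 34/39) → index 5
j=8: u_8=17/18 ∈ [34/39, 37/39) → index 7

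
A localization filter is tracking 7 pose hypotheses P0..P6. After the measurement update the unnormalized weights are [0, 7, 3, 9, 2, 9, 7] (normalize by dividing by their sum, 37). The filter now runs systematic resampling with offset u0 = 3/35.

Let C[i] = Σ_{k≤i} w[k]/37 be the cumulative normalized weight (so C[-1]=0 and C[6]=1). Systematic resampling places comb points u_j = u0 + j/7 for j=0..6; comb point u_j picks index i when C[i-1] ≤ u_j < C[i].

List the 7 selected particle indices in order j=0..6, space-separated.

C = [0, 7/37, 10/37, 19/37, 21/37, 30/37, 1]
j=0: u_0=3/35 ∈ [0, 7/37) → index 1
j=1: u_1=8/35 ∈ [7/37, 10/37) → index 2
j=2: u_2=13/35 ∈ [10/37, 19/37) → index 3
j=3: u_3=18/35 ∈ [19/37, 21/37) → index 4
j=4: u_4=23/35 ∈ [21/37, 30/37) → index 5
j=5: u_5=4/5 ∈ [21/37, 30/37) → index 5
j=6: u_6=33/35 ∈ [30/37, 1) → index 6

1 2 3 4 5 5 6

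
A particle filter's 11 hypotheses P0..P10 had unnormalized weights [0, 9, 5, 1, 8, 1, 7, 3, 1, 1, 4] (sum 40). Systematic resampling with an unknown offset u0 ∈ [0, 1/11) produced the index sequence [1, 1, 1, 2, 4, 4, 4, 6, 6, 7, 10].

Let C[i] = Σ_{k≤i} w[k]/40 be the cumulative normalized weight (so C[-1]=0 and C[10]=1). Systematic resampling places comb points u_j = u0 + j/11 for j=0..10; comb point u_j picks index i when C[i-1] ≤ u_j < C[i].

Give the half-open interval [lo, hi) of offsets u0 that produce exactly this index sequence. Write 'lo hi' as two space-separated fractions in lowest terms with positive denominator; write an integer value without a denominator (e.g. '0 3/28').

1/88 13/440

C = [0, 9/40, 7/20, 3/8, 23/40, 3/5, 31/40, 17/20, 7/8, 9/10, 1]
j=0 picked index 1: u0 ∈ [0, 9/40)
j=1 picked index 1: u0 ∈ [-1/11, 59/440)
j=2 picked index 1: u0 ∈ [-2/11, 19/440)
j=3 picked index 2: u0 ∈ [-21/440, 17/220)
j=4 picked index 4: u0 ∈ [1/88, 93/440)
j=5 picked index 4: u0 ∈ [-7/88, 53/440)
j=6 picked index 4: u0 ∈ [-15/88, 13/440)
j=7 picked index 6: u0 ∈ [-2/55, 61/440)
j=8 picked index 6: u0 ∈ [-7/55, 21/440)
j=9 picked index 7: u0 ∈ [-19/440, 7/220)
j=10 picked index 10: u0 ∈ [-1/110, 1/11)
intersection: [1/88, 13/440)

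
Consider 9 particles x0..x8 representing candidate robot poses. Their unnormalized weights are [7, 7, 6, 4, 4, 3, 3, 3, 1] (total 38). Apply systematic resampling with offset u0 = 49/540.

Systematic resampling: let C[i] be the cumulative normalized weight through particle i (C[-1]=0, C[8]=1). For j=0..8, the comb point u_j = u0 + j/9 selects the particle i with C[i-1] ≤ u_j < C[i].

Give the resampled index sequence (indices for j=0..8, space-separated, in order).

C = [7/38, 7/19, 10/19, 12/19, 14/19, 31/38, 17/19, 37/38, 1]
j=0: u_0=49/540 ∈ [0, 7/38) → index 0
j=1: u_1=109/540 ∈ [7/38, 7/19) → index 1
j=2: u_2=169/540 ∈ [7/38, 7/19) → index 1
j=3: u_3=229/540 ∈ [7/19, 10/19) → index 2
j=4: u_4=289/540 ∈ [10/19, 12/19) → index 3
j=5: u_5=349/540 ∈ [12/19, 14/19) → index 4
j=6: u_6=409/540 ∈ [14/19, 31/38) → index 5
j=7: u_7=469/540 ∈ [31/38, 17/19) → index 6
j=8: u_8=529/540 ∈ [37/38, 1) → index 8

0 1 1 2 3 4 5 6 8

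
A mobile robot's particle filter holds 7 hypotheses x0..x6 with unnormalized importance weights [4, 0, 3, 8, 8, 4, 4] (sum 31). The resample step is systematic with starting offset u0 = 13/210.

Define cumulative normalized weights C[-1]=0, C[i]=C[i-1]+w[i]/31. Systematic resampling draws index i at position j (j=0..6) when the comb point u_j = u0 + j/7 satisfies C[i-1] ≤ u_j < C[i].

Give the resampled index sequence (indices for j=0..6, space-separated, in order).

C = [4/31, 4/31, 7/31, 15/31, 23/31, 27/31, 1]
j=0: u_0=13/210 ∈ [0, 4/31) → index 0
j=1: u_1=43/210 ∈ [4/31, 7/31) → index 2
j=2: u_2=73/210 ∈ [7/31, 15/31) → index 3
j=3: u_3=103/210 ∈ [15/31, 23/31) → index 4
j=4: u_4=19/30 ∈ [15/31, 23/31) → index 4
j=5: u_5=163/210 ∈ [23/31, 27/31) → index 5
j=6: u_6=193/210 ∈ [27/31, 1) → index 6

0 2 3 4 4 5 6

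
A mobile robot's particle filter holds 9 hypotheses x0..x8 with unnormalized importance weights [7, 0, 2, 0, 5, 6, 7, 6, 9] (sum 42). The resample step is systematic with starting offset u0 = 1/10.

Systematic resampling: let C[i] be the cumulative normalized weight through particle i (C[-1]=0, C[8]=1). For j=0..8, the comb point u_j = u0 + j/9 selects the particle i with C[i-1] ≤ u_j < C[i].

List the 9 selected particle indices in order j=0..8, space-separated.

C = [1/6, 1/6, 3/14, 3/14, 1/3, 10/21, 9/14, 11/14, 1]
j=0: u_0=1/10 ∈ [0, 1/6) → index 0
j=1: u_1=19/90 ∈ [1/6, 3/14) → index 2
j=2: u_2=29/90 ∈ [3/14, 1/3) → index 4
j=3: u_3=13/30 ∈ [1/3, 10/21) → index 5
j=4: u_4=49/90 ∈ [10/21, 9/14) → index 6
j=5: u_5=59/90 ∈ [9/14, 11/14) → index 7
j=6: u_6=23/30 ∈ [9/14, 11/14) → index 7
j=7: u_7=79/90 ∈ [11/14, 1) → index 8
j=8: u_8=89/90 ∈ [11/14, 1) → index 8

0 2 4 5 6 7 7 8 8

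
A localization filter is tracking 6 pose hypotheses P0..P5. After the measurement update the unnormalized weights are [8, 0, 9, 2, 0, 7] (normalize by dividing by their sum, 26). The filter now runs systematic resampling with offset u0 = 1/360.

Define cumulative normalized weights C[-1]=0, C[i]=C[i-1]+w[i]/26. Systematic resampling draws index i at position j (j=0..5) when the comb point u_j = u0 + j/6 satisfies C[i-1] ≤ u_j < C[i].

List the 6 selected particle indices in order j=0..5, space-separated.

0 0 2 2 3 5

C = [4/13, 4/13, 17/26, 19/26, 19/26, 1]
j=0: u_0=1/360 ∈ [0, 4/13) → index 0
j=1: u_1=61/360 ∈ [0, 4/13) → index 0
j=2: u_2=121/360 ∈ [4/13, 17/26) → index 2
j=3: u_3=181/360 ∈ [4/13, 17/26) → index 2
j=4: u_4=241/360 ∈ [17/26, 19/26) → index 3
j=5: u_5=301/360 ∈ [19/26, 1) → index 5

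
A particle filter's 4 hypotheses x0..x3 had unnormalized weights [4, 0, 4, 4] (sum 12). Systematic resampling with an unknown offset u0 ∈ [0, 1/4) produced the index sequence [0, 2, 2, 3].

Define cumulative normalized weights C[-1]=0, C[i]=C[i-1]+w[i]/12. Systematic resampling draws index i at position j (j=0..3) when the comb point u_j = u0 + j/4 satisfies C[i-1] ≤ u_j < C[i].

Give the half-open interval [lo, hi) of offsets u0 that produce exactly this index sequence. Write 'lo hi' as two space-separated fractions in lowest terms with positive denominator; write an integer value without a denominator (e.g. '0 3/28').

C = [1/3, 1/3, 2/3, 1]
j=0 picked index 0: u0 ∈ [0, 1/3)
j=1 picked index 2: u0 ∈ [1/12, 5/12)
j=2 picked index 2: u0 ∈ [-1/6, 1/6)
j=3 picked index 3: u0 ∈ [-1/12, 1/4)
intersection: [1/12, 1/6)

1/12 1/6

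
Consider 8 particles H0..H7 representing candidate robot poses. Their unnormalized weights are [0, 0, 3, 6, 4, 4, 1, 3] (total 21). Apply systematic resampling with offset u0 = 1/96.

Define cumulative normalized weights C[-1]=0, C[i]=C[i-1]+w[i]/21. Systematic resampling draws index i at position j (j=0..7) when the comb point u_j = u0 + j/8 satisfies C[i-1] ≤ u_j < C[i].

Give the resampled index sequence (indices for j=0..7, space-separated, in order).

2 2 3 3 4 5 5 7

C = [0, 0, 1/7, 3/7, 13/21, 17/21, 6/7, 1]
j=0: u_0=1/96 ∈ [0, 1/7) → index 2
j=1: u_1=13/96 ∈ [0, 1/7) → index 2
j=2: u_2=25/96 ∈ [1/7, 3/7) → index 3
j=3: u_3=37/96 ∈ [1/7, 3/7) → index 3
j=4: u_4=49/96 ∈ [3/7, 13/21) → index 4
j=5: u_5=61/96 ∈ [13/21, 17/21) → index 5
j=6: u_6=73/96 ∈ [13/21, 17/21) → index 5
j=7: u_7=85/96 ∈ [6/7, 1) → index 7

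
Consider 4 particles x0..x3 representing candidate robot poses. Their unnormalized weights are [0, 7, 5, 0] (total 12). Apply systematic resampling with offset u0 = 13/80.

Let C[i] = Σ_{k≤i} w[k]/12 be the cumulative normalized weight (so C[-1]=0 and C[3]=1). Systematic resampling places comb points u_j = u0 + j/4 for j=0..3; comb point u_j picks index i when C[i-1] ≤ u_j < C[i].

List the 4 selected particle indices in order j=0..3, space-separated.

C = [0, 7/12, 1, 1]
j=0: u_0=13/80 ∈ [0, 7/12) → index 1
j=1: u_1=33/80 ∈ [0, 7/12) → index 1
j=2: u_2=53/80 ∈ [7/12, 1) → index 2
j=3: u_3=73/80 ∈ [7/12, 1) → index 2

1 1 2 2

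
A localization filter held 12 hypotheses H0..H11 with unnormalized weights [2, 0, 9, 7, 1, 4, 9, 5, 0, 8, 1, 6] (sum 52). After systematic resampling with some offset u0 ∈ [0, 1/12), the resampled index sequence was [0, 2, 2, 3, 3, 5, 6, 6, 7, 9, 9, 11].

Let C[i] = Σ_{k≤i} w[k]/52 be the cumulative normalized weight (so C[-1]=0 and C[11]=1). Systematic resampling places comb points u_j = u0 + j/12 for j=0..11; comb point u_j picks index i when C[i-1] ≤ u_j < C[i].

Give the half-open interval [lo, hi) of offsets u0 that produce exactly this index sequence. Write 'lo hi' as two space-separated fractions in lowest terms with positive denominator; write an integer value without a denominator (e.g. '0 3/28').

0 1/78

C = [1/26, 1/26, 11/52, 9/26, 19/52, 23/52, 8/13, 37/52, 37/52, 45/52, 23/26, 1]
j=0 picked index 0: u0 ∈ [0, 1/26)
j=1 picked index 2: u0 ∈ [-7/156, 5/39)
j=2 picked index 2: u0 ∈ [-5/39, 7/156)
j=3 picked index 3: u0 ∈ [-1/26, 5/52)
j=4 picked index 3: u0 ∈ [-19/156, 1/78)
j=5 picked index 5: u0 ∈ [-2/39, 1/39)
j=6 picked index 6: u0 ∈ [-3/52, 3/26)
j=7 picked index 6: u0 ∈ [-11/78, 5/156)
j=8 picked index 7: u0 ∈ [-2/39, 7/156)
j=9 picked index 9: u0 ∈ [-1/26, 3/26)
j=10 picked index 9: u0 ∈ [-19/156, 5/156)
j=11 picked index 11: u0 ∈ [-5/156, 1/12)
intersection: [0, 1/78)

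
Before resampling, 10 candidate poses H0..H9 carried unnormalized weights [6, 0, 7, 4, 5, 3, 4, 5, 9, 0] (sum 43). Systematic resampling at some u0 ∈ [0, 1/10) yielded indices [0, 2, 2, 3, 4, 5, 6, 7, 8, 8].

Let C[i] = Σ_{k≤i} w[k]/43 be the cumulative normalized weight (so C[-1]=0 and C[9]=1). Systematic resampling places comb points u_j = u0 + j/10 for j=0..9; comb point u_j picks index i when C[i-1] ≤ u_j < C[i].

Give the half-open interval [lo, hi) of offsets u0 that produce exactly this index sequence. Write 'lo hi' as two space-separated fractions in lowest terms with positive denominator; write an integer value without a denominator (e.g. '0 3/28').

C = [6/43, 6/43, 13/43, 17/43, 22/43, 25/43, 29/43, 34/43, 1, 1]
j=0 picked index 0: u0 ∈ [0, 6/43)
j=1 picked index 2: u0 ∈ [17/430, 87/430)
j=2 picked index 2: u0 ∈ [-13/215, 22/215)
j=3 picked index 3: u0 ∈ [1/430, 41/430)
j=4 picked index 4: u0 ∈ [-1/215, 24/215)
j=5 picked index 5: u0 ∈ [1/86, 7/86)
j=6 picked index 6: u0 ∈ [-4/215, 16/215)
j=7 picked index 7: u0 ∈ [-11/430, 39/430)
j=8 picked index 8: u0 ∈ [-2/215, 1/5)
j=9 picked index 8: u0 ∈ [-47/430, 1/10)
intersection: [17/430, 16/215)

17/430 16/215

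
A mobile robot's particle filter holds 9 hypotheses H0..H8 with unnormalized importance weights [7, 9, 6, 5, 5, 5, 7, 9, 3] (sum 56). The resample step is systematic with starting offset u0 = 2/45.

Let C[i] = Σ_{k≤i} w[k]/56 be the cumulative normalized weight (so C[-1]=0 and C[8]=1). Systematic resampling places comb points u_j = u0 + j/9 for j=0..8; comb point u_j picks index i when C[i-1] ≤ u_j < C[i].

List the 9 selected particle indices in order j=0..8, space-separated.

0 1 1 2 4 5 6 7 7

C = [1/8, 2/7, 11/28, 27/56, 4/7, 37/56, 11/14, 53/56, 1]
j=0: u_0=2/45 ∈ [0, 1/8) → index 0
j=1: u_1=7/45 ∈ [1/8, 2/7) → index 1
j=2: u_2=4/15 ∈ [1/8, 2/7) → index 1
j=3: u_3=17/45 ∈ [2/7, 11/28) → index 2
j=4: u_4=22/45 ∈ [27/56, 4/7) → index 4
j=5: u_5=3/5 ∈ [4/7, 37/56) → index 5
j=6: u_6=32/45 ∈ [37/56, 11/14) → index 6
j=7: u_7=37/45 ∈ [11/14, 53/56) → index 7
j=8: u_8=14/15 ∈ [11/14, 53/56) → index 7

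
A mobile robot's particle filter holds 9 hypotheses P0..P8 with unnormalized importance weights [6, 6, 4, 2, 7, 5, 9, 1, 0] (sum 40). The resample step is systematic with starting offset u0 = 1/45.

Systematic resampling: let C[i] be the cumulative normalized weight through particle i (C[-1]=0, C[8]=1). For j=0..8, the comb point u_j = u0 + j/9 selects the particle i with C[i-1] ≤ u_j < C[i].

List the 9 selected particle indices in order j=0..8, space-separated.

C = [3/20, 3/10, 2/5, 9/20, 5/8, 3/4, 39/40, 1, 1]
j=0: u_0=1/45 ∈ [0, 3/20) → index 0
j=1: u_1=2/15 ∈ [0, 3/20) → index 0
j=2: u_2=11/45 ∈ [3/20, 3/10) → index 1
j=3: u_3=16/45 ∈ [3/10, 2/5) → index 2
j=4: u_4=7/15 ∈ [9/20, 5/8) → index 4
j=5: u_5=26/45 ∈ [9/20, 5/8) → index 4
j=6: u_6=31/45 ∈ [5/8, 3/4) → index 5
j=7: u_7=4/5 ∈ [3/4, 39/40) → index 6
j=8: u_8=41/45 ∈ [3/4, 39/40) → index 6

0 0 1 2 4 4 5 6 6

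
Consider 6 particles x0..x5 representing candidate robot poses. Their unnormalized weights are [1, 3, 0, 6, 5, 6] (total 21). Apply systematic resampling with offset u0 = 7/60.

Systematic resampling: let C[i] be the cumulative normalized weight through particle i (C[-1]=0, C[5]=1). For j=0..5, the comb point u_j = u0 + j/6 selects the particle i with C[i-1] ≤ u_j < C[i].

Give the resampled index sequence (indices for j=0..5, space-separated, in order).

C = [1/21, 4/21, 4/21, 10/21, 5/7, 1]
j=0: u_0=7/60 ∈ [1/21, 4/21) → index 1
j=1: u_1=17/60 ∈ [4/21, 10/21) → index 3
j=2: u_2=9/20 ∈ [4/21, 10/21) → index 3
j=3: u_3=37/60 ∈ [10/21, 5/7) → index 4
j=4: u_4=47/60 ∈ [5/7, 1) → index 5
j=5: u_5=19/20 ∈ [5/7, 1) → index 5

1 3 3 4 5 5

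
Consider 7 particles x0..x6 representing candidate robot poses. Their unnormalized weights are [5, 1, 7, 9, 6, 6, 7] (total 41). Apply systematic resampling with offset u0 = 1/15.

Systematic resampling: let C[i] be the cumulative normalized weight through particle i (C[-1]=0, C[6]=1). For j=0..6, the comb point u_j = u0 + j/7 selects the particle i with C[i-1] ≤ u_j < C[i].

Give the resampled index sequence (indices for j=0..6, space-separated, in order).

0 2 3 3 4 5 6

C = [5/41, 6/41, 13/41, 22/41, 28/41, 34/41, 1]
j=0: u_0=1/15 ∈ [0, 5/41) → index 0
j=1: u_1=22/105 ∈ [6/41, 13/41) → index 2
j=2: u_2=37/105 ∈ [13/41, 22/41) → index 3
j=3: u_3=52/105 ∈ [13/41, 22/41) → index 3
j=4: u_4=67/105 ∈ [22/41, 28/41) → index 4
j=5: u_5=82/105 ∈ [28/41, 34/41) → index 5
j=6: u_6=97/105 ∈ [34/41, 1) → index 6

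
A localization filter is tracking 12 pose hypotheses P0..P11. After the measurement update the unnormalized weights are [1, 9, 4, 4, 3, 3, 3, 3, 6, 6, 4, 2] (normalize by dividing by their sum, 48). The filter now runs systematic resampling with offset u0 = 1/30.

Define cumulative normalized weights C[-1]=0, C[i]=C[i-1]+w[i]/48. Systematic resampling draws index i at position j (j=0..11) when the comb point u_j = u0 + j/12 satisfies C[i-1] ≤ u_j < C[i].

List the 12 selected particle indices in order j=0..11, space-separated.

C = [1/48, 5/24, 7/24, 3/8, 7/16, 1/2, 9/16, 5/8, 3/4, 7/8, 23/24, 1]
j=0: u_0=1/30 ∈ [1/48, 5/24) → index 1
j=1: u_1=7/60 ∈ [1/48, 5/24) → index 1
j=2: u_2=1/5 ∈ [1/48, 5/24) → index 1
j=3: u_3=17/60 ∈ [5/24, 7/24) → index 2
j=4: u_4=11/30 ∈ [7/24, 3/8) → index 3
j=5: u_5=9/20 ∈ [7/16, 1/2) → index 5
j=6: u_6=8/15 ∈ [1/2, 9/16) → index 6
j=7: u_7=37/60 ∈ [9/16, 5/8) → index 7
j=8: u_8=7/10 ∈ [5/8, 3/4) → index 8
j=9: u_9=47/60 ∈ [3/4, 7/8) → index 9
j=10: u_10=13/15 ∈ [3/4, 7/8) → index 9
j=11: u_11=19/20 ∈ [7/8, 23/24) → index 10

1 1 1 2 3 5 6 7 8 9 9 10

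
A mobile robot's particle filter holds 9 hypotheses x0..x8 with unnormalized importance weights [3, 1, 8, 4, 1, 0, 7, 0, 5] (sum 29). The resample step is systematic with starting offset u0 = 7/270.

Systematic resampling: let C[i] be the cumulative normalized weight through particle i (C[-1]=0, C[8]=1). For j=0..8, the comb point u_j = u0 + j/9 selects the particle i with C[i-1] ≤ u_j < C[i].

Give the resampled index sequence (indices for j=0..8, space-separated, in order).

C = [3/29, 4/29, 12/29, 16/29, 17/29, 17/29, 24/29, 24/29, 1]
j=0: u_0=7/270 ∈ [0, 3/29) → index 0
j=1: u_1=37/270 ∈ [3/29, 4/29) → index 1
j=2: u_2=67/270 ∈ [4/29, 12/29) → index 2
j=3: u_3=97/270 ∈ [4/29, 12/29) → index 2
j=4: u_4=127/270 ∈ [12/29, 16/29) → index 3
j=5: u_5=157/270 ∈ [16/29, 17/29) → index 4
j=6: u_6=187/270 ∈ [17/29, 24/29) → index 6
j=7: u_7=217/270 ∈ [17/29, 24/29) → index 6
j=8: u_8=247/270 ∈ [24/29, 1) → index 8

0 1 2 2 3 4 6 6 8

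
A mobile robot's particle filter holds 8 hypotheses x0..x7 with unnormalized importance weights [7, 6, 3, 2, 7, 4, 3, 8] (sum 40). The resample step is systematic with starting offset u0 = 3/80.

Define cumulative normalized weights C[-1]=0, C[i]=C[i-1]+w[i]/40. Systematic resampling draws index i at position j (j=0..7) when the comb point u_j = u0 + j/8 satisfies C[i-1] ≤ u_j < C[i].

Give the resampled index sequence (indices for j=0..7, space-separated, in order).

0 0 1 3 4 5 6 7

C = [7/40, 13/40, 2/5, 9/20, 5/8, 29/40, 4/5, 1]
j=0: u_0=3/80 ∈ [0, 7/40) → index 0
j=1: u_1=13/80 ∈ [0, 7/40) → index 0
j=2: u_2=23/80 ∈ [7/40, 13/40) → index 1
j=3: u_3=33/80 ∈ [2/5, 9/20) → index 3
j=4: u_4=43/80 ∈ [9/20, 5/8) → index 4
j=5: u_5=53/80 ∈ [5/8, 29/40) → index 5
j=6: u_6=63/80 ∈ [29/40, 4/5) → index 6
j=7: u_7=73/80 ∈ [4/5, 1) → index 7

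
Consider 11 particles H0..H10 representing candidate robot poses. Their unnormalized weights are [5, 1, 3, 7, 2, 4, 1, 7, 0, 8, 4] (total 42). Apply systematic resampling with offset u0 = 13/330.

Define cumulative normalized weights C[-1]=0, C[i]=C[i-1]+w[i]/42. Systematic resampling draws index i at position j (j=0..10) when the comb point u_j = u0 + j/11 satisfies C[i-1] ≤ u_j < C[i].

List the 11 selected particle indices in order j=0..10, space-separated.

C = [5/42, 1/7, 3/14, 8/21, 3/7, 11/21, 23/42, 5/7, 5/7, 19/21, 1]
j=0: u_0=13/330 ∈ [0, 5/42) → index 0
j=1: u_1=43/330 ∈ [5/42, 1/7) → index 1
j=2: u_2=73/330 ∈ [3/14, 8/21) → index 3
j=3: u_3=103/330 ∈ [3/14, 8/21) → index 3
j=4: u_4=133/330 ∈ [8/21, 3/7) → index 4
j=5: u_5=163/330 ∈ [3/7, 11/21) → index 5
j=6: u_6=193/330 ∈ [23/42, 5/7) → index 7
j=7: u_7=223/330 ∈ [23/42, 5/7) → index 7
j=8: u_8=23/30 ∈ [5/7, 19/21) → index 9
j=9: u_9=283/330 ∈ [5/7, 19/21) → index 9
j=10: u_10=313/330 ∈ [19/21, 1) → index 10

0 1 3 3 4 5 7 7 9 9 10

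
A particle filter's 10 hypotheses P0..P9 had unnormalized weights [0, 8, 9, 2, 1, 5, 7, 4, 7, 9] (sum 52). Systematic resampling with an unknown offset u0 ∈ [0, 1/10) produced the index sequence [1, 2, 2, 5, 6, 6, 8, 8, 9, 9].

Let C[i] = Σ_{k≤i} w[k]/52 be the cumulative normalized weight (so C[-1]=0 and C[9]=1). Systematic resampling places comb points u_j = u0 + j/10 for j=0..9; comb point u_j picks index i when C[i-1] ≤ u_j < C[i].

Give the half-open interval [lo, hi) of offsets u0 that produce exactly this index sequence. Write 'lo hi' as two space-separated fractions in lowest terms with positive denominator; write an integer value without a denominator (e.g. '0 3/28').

C = [0, 2/13, 17/52, 19/52, 5/13, 25/52, 8/13, 9/13, 43/52, 1]
j=0 picked index 1: u0 ∈ [0, 2/13)
j=1 picked index 2: u0 ∈ [7/130, 59/260)
j=2 picked index 2: u0 ∈ [-3/65, 33/260)
j=3 picked index 5: u0 ∈ [11/130, 47/260)
j=4 picked index 6: u0 ∈ [21/260, 14/65)
j=5 picked index 6: u0 ∈ [-1/52, 3/26)
j=6 picked index 8: u0 ∈ [6/65, 59/260)
j=7 picked index 8: u0 ∈ [-1/130, 33/260)
j=8 picked index 9: u0 ∈ [7/260, 1/5)
j=9 picked index 9: u0 ∈ [-19/260, 1/10)
intersection: [6/65, 1/10)

6/65 1/10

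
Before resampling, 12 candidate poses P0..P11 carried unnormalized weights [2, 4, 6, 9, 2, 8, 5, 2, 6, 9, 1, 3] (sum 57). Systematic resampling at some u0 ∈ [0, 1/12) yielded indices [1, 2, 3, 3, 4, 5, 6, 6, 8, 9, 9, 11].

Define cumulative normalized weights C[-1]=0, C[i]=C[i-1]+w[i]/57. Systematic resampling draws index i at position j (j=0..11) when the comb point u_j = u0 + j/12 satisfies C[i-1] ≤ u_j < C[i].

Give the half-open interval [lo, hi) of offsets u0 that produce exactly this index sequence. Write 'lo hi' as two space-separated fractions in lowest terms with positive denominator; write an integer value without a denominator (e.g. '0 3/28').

C = [2/57, 2/19, 4/19, 7/19, 23/57, 31/57, 12/19, 2/3, 44/57, 53/57, 18/19, 1]
j=0 picked index 1: u0 ∈ [2/57, 2/19)
j=1 picked index 2: u0 ∈ [5/228, 29/228)
j=2 picked index 3: u0 ∈ [5/114, 23/114)
j=3 picked index 3: u0 ∈ [-3/76, 9/76)
j=4 picked index 4: u0 ∈ [2/57, 4/57)
j=5 picked index 5: u0 ∈ [-1/76, 29/228)
j=6 picked index 6: u0 ∈ [5/114, 5/38)
j=7 picked index 6: u0 ∈ [-3/76, 11/228)
j=8 picked index 8: u0 ∈ [0, 2/19)
j=9 picked index 9: u0 ∈ [5/228, 41/228)
j=10 picked index 9: u0 ∈ [-7/114, 11/114)
j=11 picked index 11: u0 ∈ [7/228, 1/12)
intersection: [5/114, 11/228)

5/114 11/228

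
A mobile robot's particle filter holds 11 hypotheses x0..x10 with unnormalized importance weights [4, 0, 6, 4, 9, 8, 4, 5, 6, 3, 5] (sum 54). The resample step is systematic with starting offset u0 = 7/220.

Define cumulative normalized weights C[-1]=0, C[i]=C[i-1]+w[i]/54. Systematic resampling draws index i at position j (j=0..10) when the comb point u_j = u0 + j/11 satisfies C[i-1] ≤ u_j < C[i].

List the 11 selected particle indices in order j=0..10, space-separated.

0 2 3 4 4 5 6 7 8 8 10

C = [2/27, 2/27, 5/27, 7/27, 23/54, 31/54, 35/54, 20/27, 23/27, 49/54, 1]
j=0: u_0=7/220 ∈ [0, 2/27) → index 0
j=1: u_1=27/220 ∈ [2/27, 5/27) → index 2
j=2: u_2=47/220 ∈ [5/27, 7/27) → index 3
j=3: u_3=67/220 ∈ [7/27, 23/54) → index 4
j=4: u_4=87/220 ∈ [7/27, 23/54) → index 4
j=5: u_5=107/220 ∈ [23/54, 31/54) → index 5
j=6: u_6=127/220 ∈ [31/54, 35/54) → index 6
j=7: u_7=147/220 ∈ [35/54, 20/27) → index 7
j=8: u_8=167/220 ∈ [20/27, 23/27) → index 8
j=9: u_9=17/20 ∈ [20/27, 23/27) → index 8
j=10: u_10=207/220 ∈ [49/54, 1) → index 10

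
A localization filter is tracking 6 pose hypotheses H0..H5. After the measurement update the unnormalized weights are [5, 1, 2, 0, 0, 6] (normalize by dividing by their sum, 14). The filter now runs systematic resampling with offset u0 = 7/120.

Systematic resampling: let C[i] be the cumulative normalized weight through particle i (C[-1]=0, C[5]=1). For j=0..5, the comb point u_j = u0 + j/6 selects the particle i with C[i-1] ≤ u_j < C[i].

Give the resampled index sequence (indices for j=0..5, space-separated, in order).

0 0 1 2 5 5

C = [5/14, 3/7, 4/7, 4/7, 4/7, 1]
j=0: u_0=7/120 ∈ [0, 5/14) → index 0
j=1: u_1=9/40 ∈ [0, 5/14) → index 0
j=2: u_2=47/120 ∈ [5/14, 3/7) → index 1
j=3: u_3=67/120 ∈ [3/7, 4/7) → index 2
j=4: u_4=29/40 ∈ [4/7, 1) → index 5
j=5: u_5=107/120 ∈ [4/7, 1) → index 5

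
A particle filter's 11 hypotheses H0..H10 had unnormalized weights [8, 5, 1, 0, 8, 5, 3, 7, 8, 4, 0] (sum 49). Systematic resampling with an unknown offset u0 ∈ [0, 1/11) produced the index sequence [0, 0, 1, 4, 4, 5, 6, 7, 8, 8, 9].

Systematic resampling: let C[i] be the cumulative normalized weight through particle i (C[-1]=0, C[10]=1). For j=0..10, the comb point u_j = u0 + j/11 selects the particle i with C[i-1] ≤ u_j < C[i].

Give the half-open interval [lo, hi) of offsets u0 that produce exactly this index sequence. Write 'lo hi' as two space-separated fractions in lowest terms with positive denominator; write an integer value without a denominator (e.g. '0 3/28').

15/539 36/539

C = [8/49, 13/49, 2/7, 2/7, 22/49, 27/49, 30/49, 37/49, 45/49, 1, 1]
j=0 picked index 0: u0 ∈ [0, 8/49)
j=1 picked index 0: u0 ∈ [-1/11, 39/539)
j=2 picked index 1: u0 ∈ [-10/539, 45/539)
j=3 picked index 4: u0 ∈ [1/77, 95/539)
j=4 picked index 4: u0 ∈ [-6/77, 46/539)
j=5 picked index 5: u0 ∈ [-3/539, 52/539)
j=6 picked index 6: u0 ∈ [3/539, 36/539)
j=7 picked index 7: u0 ∈ [-13/539, 64/539)
j=8 picked index 8: u0 ∈ [15/539, 103/539)
j=9 picked index 8: u0 ∈ [-34/539, 54/539)
j=10 picked index 9: u0 ∈ [5/539, 1/11)
intersection: [15/539, 36/539)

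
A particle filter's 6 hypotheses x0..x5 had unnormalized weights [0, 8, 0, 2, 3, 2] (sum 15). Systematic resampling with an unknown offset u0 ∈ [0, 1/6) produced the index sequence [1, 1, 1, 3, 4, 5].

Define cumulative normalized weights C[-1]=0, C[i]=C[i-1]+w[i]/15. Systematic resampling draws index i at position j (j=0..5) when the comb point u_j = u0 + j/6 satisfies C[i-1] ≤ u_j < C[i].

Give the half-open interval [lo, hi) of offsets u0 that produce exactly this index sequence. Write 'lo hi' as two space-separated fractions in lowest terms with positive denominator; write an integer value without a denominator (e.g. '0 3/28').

C = [0, 8/15, 8/15, 2/3, 13/15, 1]
j=0 picked index 1: u0 ∈ [0, 8/15)
j=1 picked index 1: u0 ∈ [-1/6, 11/30)
j=2 picked index 1: u0 ∈ [-1/3, 1/5)
j=3 picked index 3: u0 ∈ [1/30, 1/6)
j=4 picked index 4: u0 ∈ [0, 1/5)
j=5 picked index 5: u0 ∈ [1/30, 1/6)
intersection: [1/30, 1/6)

1/30 1/6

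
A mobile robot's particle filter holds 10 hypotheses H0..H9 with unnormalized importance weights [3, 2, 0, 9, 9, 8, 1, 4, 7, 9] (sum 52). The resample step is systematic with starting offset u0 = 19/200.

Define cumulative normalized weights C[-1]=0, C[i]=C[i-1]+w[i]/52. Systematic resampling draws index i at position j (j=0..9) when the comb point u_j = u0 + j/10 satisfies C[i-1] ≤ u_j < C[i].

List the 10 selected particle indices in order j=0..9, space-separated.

1 3 4 4 5 5 8 8 9 9

C = [3/52, 5/52, 5/52, 7/26, 23/52, 31/52, 8/13, 9/13, 43/52, 1]
j=0: u_0=19/200 ∈ [3/52, 5/52) → index 1
j=1: u_1=39/200 ∈ [5/52, 7/26) → index 3
j=2: u_2=59/200 ∈ [7/26, 23/52) → index 4
j=3: u_3=79/200 ∈ [7/26, 23/52) → index 4
j=4: u_4=99/200 ∈ [23/52, 31/52) → index 5
j=5: u_5=119/200 ∈ [23/52, 31/52) → index 5
j=6: u_6=139/200 ∈ [9/13, 43/52) → index 8
j=7: u_7=159/200 ∈ [9/13, 43/52) → index 8
j=8: u_8=179/200 ∈ [43/52, 1) → index 9
j=9: u_9=199/200 ∈ [43/52, 1) → index 9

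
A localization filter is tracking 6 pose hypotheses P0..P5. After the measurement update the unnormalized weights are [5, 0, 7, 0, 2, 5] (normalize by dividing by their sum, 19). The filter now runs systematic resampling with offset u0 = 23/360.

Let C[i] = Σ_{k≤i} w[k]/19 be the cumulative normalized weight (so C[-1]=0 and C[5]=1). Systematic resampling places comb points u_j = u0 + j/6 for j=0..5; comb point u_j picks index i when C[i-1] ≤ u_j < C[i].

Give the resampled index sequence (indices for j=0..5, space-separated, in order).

C = [5/19, 5/19, 12/19, 12/19, 14/19, 1]
j=0: u_0=23/360 ∈ [0, 5/19) → index 0
j=1: u_1=83/360 ∈ [0, 5/19) → index 0
j=2: u_2=143/360 ∈ [5/19, 12/19) → index 2
j=3: u_3=203/360 ∈ [5/19, 12/19) → index 2
j=4: u_4=263/360 ∈ [12/19, 14/19) → index 4
j=5: u_5=323/360 ∈ [14/19, 1) → index 5

0 0 2 2 4 5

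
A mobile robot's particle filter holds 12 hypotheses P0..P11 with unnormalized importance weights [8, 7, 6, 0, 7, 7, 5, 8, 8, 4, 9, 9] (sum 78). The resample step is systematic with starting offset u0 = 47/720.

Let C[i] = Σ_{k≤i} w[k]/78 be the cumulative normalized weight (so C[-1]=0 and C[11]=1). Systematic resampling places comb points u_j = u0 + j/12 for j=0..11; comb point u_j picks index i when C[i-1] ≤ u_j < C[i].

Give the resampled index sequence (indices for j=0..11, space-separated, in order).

0 1 2 4 5 6 7 8 9 10 11 11

C = [4/39, 5/26, 7/26, 7/26, 14/39, 35/78, 20/39, 8/13, 28/39, 10/13, 23/26, 1]
j=0: u_0=47/720 ∈ [0, 4/39) → index 0
j=1: u_1=107/720 ∈ [4/39, 5/26) → index 1
j=2: u_2=167/720 ∈ [5/26, 7/26) → index 2
j=3: u_3=227/720 ∈ [7/26, 14/39) → index 4
j=4: u_4=287/720 ∈ [14/39, 35/78) → index 5
j=5: u_5=347/720 ∈ [35/78, 20/39) → index 6
j=6: u_6=407/720 ∈ [20/39, 8/13) → index 7
j=7: u_7=467/720 ∈ [8/13, 28/39) → index 8
j=8: u_8=527/720 ∈ [28/39, 10/13) → index 9
j=9: u_9=587/720 ∈ [10/13, 23/26) → index 10
j=10: u_10=647/720 ∈ [23/26, 1) → index 11
j=11: u_11=707/720 ∈ [23/26, 1) → index 11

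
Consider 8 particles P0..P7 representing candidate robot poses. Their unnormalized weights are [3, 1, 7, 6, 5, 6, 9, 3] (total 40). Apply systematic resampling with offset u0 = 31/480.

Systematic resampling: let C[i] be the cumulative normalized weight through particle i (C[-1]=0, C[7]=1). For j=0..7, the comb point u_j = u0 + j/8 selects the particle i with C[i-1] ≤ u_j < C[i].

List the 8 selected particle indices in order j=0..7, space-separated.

C = [3/40, 1/10, 11/40, 17/40, 11/20, 7/10, 37/40, 1]
j=0: u_0=31/480 ∈ [0, 3/40) → index 0
j=1: u_1=91/480 ∈ [1/10, 11/40) → index 2
j=2: u_2=151/480 ∈ [11/40, 17/40) → index 3
j=3: u_3=211/480 ∈ [17/40, 11/20) → index 4
j=4: u_4=271/480 ∈ [11/20, 7/10) → index 5
j=5: u_5=331/480 ∈ [11/20, 7/10) → index 5
j=6: u_6=391/480 ∈ [7/10, 37/40) → index 6
j=7: u_7=451/480 ∈ [37/40, 1) → index 7

0 2 3 4 5 5 6 7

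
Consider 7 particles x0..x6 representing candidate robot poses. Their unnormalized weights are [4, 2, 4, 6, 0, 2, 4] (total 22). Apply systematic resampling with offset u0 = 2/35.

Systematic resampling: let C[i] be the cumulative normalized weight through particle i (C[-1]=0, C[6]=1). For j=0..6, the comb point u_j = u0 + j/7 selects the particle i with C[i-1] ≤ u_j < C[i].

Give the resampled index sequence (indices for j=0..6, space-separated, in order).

C = [2/11, 3/11, 5/11, 8/11, 8/11, 9/11, 1]
j=0: u_0=2/35 ∈ [0, 2/11) → index 0
j=1: u_1=1/5 ∈ [2/11, 3/11) → index 1
j=2: u_2=12/35 ∈ [3/11, 5/11) → index 2
j=3: u_3=17/35 ∈ [5/11, 8/11) → index 3
j=4: u_4=22/35 ∈ [5/11, 8/11) → index 3
j=5: u_5=27/35 ∈ [8/11, 9/11) → index 5
j=6: u_6=32/35 ∈ [9/11, 1) → index 6

0 1 2 3 3 5 6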